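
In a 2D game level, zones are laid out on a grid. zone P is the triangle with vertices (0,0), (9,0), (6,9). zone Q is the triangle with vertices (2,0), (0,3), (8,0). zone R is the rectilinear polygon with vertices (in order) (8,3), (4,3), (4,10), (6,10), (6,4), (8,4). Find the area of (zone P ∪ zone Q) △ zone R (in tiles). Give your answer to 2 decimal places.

35.73

|zone P ∪ zone Q| = 41.4.
|(zone P ∪ zone Q) ∩ zone R| = 10.8333.
|(zone P ∪ zone Q) △ zone R| = 41.4 + 16 − 21.6667 = 35.73.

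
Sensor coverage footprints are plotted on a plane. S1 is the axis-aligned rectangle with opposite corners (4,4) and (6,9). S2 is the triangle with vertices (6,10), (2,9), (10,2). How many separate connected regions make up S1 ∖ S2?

1

S1 ∖ S2 is a single connected region.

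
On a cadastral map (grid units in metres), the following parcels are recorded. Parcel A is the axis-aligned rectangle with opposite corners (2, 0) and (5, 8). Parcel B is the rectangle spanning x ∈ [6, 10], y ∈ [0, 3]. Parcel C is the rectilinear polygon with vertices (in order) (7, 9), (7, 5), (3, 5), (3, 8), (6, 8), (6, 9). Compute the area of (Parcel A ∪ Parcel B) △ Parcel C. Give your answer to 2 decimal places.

|Parcel A ∪ Parcel B| = 36.
|(Parcel A ∪ Parcel B) ∩ Parcel C| = 6.
|(Parcel A ∪ Parcel B) △ Parcel C| = 36 + 13 − 12 = 37.00.

37.00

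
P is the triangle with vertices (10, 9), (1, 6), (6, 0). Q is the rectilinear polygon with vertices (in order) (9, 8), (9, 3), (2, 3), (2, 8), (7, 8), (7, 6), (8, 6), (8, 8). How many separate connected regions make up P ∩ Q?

P ∩ Q is a single connected region.

1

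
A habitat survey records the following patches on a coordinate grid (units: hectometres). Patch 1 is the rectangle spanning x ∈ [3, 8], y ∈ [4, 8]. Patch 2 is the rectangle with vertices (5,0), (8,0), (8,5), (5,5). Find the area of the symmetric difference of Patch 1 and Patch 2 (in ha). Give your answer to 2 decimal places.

|Patch 1∩Patch 2|: x∈[5,8], y∈[4,5] → 3·1 = 3.
|Patch 1 △ Patch 2| = |Patch 1| + |Patch 2| − 2·|Patch 1∩Patch 2| = 20 + 15 − 6 = 29.00.

29.00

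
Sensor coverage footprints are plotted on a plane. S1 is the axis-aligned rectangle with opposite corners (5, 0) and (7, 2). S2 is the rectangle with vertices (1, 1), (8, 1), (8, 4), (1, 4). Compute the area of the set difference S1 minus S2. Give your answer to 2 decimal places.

2.00

|S1∩S2|: x∈[5,7], y∈[1,2] → 2·1 = 2.
|S1| = 4.
|S1 ∖ S2| = |S1| − |S1∩S2| = 4 − 2 = 2.00.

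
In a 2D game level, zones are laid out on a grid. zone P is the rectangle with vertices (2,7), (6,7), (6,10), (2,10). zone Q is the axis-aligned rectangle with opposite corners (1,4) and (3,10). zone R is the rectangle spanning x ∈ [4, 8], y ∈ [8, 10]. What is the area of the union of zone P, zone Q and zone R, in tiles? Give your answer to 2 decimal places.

25.00

By inclusion–exclusion:
Individual areas: |zone P| = 12, |zone Q| = 12, |zone R| = 8.
|zone P∩zone Q|: x∈[2,3], y∈[7,10] → 1·3 = 3.
|zone P∩zone R|: x∈[4,6], y∈[8,10] → 2·2 = 4.
|zone Q∩zone R| = 0 (no overlap).
|zone P∩zone Q∩zone R| = 0.
|zone P ∪ zone Q ∪ zone R| = 32 − 7 + 0 = 25.00.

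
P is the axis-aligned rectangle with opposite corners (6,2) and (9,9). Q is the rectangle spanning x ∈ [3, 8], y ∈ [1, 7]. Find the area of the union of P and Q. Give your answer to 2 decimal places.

By inclusion–exclusion:
Individual areas: |P| = 21, |Q| = 30.
|P∩Q|: x∈[6,8], y∈[2,7] → 2·5 = 10.
|P ∪ Q| = 51 − 10 = 41.00.

41.00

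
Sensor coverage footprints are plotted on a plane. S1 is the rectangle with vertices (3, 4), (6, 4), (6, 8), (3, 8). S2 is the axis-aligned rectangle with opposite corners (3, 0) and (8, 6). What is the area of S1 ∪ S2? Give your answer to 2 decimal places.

36.00

By inclusion–exclusion:
Individual areas: |S1| = 12, |S2| = 30.
|S1∩S2|: x∈[3,6], y∈[4,6] → 3·2 = 6.
|S1 ∪ S2| = 42 − 6 = 36.00.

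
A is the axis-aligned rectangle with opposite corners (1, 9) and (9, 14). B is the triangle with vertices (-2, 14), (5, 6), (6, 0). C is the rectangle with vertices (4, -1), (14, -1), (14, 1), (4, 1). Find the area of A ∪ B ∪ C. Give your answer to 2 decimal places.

By inclusion–exclusion:
Individual areas: |A| = 40, |B| = 17, |C| = 20.
|A∩B| = 1.0804.
|A∩C| = 0 (no overlap).
|B∩C| = 0.2024.
|A∩B∩C| = 0.
|A ∪ B ∪ C| = 77 − 1.2827 + 0 = 75.72.

75.72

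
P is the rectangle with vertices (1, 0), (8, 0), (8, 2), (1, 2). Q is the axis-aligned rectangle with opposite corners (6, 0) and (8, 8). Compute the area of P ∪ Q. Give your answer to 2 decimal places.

By inclusion–exclusion:
Individual areas: |P| = 14, |Q| = 16.
|P∩Q|: x∈[6,8], y∈[0,2] → 2·2 = 4.
|P ∪ Q| = 30 − 4 = 26.00.

26.00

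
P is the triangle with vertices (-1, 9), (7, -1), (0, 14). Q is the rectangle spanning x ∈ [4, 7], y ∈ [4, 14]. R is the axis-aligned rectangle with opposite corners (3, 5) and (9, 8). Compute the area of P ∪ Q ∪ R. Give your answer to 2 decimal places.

By inclusion–exclusion:
Individual areas: |P| = 25, |Q| = 30, |R| = 18.
|P∩Q| = 0.4762.
|P∩R| = 1.5429.
|Q∩R|: x∈[4,7], y∈[5,8] → 3·3 = 9.
|P∩Q∩R| = 0.0429.
|P ∪ Q ∪ R| = 73 − 11.019 + 0.0429 = 62.02.

62.02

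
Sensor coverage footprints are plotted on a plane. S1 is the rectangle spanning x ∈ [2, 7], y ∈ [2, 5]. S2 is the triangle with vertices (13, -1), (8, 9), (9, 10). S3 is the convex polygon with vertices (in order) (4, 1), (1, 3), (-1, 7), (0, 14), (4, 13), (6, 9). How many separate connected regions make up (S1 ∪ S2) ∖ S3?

3

(S1 ∪ S2) ∖ S3 splits into 3 disjoint pieces (area 7.125, area 0.0833, area 7.5).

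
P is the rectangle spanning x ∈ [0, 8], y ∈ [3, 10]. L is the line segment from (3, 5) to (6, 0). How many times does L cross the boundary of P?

1

The segment meets the boundary at (4.2,3).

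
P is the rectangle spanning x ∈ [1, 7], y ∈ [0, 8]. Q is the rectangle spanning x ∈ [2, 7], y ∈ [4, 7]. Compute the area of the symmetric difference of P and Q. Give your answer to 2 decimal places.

|P∩Q|: x∈[2,7], y∈[4,7] → 5·3 = 15.
|P △ Q| = |P| + |Q| − 2·|P∩Q| = 48 + 15 − 30 = 33.00.

33.00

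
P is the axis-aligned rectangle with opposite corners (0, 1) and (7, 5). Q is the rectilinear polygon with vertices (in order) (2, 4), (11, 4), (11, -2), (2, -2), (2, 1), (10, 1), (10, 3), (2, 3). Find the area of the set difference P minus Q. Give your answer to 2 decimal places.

23.00

|P| = 28, |P∩Q| = 5.
|P ∖ Q| = |P| − |P∩Q| = 28 − 5 = 23.00.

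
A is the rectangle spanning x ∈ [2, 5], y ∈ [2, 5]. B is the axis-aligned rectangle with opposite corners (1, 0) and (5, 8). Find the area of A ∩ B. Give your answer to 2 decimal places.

9.00

|A∩B|: x∈[2,5], y∈[2,5] → 3·3 = 9.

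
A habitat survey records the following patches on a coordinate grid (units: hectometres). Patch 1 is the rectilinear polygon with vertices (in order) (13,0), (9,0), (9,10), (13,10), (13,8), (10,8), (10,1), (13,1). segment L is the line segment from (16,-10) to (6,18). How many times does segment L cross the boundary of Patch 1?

4

The segment meets the boundary at (9,9.6), (10,6.8), (12.071,1), (12.429,0).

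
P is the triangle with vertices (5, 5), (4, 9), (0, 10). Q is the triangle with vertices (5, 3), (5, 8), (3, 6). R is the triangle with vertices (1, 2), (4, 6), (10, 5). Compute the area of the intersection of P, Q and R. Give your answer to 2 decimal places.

0.33

The intersection is the polygon with vertices (4,6), (4.783,5.87), (5,5).
By the shoelace formula its area is 0.33.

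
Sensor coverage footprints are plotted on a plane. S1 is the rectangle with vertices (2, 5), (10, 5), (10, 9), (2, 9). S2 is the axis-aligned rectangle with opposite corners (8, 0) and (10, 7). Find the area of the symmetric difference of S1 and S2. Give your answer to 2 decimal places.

|S1∩S2|: x∈[8,10], y∈[5,7] → 2·2 = 4.
|S1 △ S2| = |S1| + |S2| − 2·|S1∩S2| = 32 + 14 − 8 = 38.00.

38.00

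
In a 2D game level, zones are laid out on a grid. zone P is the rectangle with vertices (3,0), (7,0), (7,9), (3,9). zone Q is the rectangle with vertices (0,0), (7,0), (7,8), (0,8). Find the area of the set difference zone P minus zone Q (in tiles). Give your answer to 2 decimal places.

4.00

|zone P∩zone Q|: x∈[3,7], y∈[0,8] → 4·8 = 32.
|zone P| = 36.
|zone P ∖ zone Q| = |zone P| − |zone P∩zone Q| = 36 − 32 = 4.00.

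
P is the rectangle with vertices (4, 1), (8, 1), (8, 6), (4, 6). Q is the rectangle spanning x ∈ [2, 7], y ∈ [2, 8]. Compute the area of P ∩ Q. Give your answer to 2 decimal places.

12.00

|P∩Q|: x∈[4,7], y∈[2,6] → 3·4 = 12.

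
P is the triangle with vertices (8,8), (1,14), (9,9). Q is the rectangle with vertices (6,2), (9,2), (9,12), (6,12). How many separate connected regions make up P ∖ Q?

P ∖ Q is a single connected region.

1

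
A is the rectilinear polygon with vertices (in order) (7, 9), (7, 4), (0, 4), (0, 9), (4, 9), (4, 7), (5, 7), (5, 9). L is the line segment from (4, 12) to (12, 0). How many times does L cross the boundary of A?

2

The segment meets the boundary at (7,7.5), (6,9).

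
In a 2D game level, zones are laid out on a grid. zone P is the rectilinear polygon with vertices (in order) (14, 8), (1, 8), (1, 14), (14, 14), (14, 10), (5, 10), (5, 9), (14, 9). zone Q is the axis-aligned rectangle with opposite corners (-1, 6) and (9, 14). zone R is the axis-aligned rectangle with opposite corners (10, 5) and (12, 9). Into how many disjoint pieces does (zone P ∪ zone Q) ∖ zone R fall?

2

(zone P ∪ zone Q) ∖ zone R splits into 2 disjoint pieces (area 101, area 2).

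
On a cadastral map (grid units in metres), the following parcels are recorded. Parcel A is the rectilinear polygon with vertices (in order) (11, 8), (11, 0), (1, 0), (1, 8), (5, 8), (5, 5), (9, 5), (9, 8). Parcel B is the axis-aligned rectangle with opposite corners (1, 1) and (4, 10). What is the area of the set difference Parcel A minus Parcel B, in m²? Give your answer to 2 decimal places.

|Parcel A| = 68, |Parcel A∩Parcel B| = 21.
|Parcel A ∖ Parcel B| = |Parcel A| − |Parcel A∩Parcel B| = 68 − 21 = 47.00.

47.00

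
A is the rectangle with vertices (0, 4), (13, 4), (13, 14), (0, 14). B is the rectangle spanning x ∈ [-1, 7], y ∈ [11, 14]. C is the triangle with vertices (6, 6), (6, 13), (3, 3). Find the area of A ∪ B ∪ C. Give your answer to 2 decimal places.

133.35

By inclusion–exclusion:
Individual areas: |A| = 130, |B| = 24, |C| = 10.5.
|A∩B|: x∈[0,7], y∈[11,14] → 7·3 = 21.
|A∩C| = 10.15.
|B∩C| = 0.6.
|A∩B∩C| = 0.6.
|A ∪ B ∪ C| = 164.5 − 31.75 + 0.6 = 133.35.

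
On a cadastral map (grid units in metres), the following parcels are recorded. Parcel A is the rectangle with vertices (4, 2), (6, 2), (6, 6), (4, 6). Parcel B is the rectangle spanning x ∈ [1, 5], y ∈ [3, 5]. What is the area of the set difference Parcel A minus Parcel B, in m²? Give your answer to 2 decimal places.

6.00

|Parcel A∩Parcel B|: x∈[4,5], y∈[3,5] → 1·2 = 2.
|Parcel A| = 8.
|Parcel A ∖ Parcel B| = |Parcel A| − |Parcel A∩Parcel B| = 8 − 2 = 6.00.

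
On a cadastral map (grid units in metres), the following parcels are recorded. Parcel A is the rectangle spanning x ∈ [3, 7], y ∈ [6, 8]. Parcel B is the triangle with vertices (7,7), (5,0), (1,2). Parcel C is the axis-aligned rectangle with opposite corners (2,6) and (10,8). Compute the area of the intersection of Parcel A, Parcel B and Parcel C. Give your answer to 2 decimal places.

0.46

The intersection is the polygon with vertices (7,7), (6.714,6), (5.8,6).
By the shoelace formula its area is 0.46.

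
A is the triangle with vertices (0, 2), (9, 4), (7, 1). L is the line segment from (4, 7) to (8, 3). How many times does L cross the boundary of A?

The segment meets the boundary at (7.364,3.636).

1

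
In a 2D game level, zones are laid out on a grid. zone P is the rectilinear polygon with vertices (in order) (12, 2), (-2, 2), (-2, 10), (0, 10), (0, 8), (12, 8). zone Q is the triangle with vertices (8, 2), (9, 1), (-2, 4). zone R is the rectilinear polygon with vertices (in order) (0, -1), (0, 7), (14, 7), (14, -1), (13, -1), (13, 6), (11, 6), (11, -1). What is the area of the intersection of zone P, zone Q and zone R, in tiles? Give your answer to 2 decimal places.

2.52

The intersection is the polygon with vertices (0,3.454), (0,3.6), (8,2), (5.333,2).
By the shoelace formula its area is 2.52.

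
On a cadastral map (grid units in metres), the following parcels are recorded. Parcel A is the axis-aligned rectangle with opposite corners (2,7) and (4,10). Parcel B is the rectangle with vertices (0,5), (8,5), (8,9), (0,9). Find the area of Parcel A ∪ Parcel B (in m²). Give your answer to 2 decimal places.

34.00

By inclusion–exclusion:
Individual areas: |Parcel A| = 6, |Parcel B| = 32.
|Parcel A∩Parcel B|: x∈[2,4], y∈[7,9] → 2·2 = 4.
|Parcel A ∪ Parcel B| = 38 − 4 = 34.00.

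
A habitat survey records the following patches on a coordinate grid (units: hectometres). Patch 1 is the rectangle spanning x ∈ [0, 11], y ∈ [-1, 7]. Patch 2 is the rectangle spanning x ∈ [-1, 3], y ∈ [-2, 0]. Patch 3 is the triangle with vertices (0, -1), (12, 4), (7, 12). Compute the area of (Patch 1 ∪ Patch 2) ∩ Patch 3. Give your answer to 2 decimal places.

44.95

The region (Patch 1 ∪ Patch 2) ∩ Patch 3 is the polygon with vertices (10.125,7), (11,5.6), (11,3.583), (0,-1), (4.308,7).
By the shoelace formula its area is 44.95.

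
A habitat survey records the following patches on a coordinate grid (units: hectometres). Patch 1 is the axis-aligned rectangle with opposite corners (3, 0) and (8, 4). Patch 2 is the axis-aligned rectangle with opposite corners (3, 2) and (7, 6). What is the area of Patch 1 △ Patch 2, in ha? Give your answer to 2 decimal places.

|Patch 1∩Patch 2|: x∈[3,7], y∈[2,4] → 4·2 = 8.
|Patch 1 △ Patch 2| = |Patch 1| + |Patch 2| − 2·|Patch 1∩Patch 2| = 20 + 16 − 16 = 20.00.

20.00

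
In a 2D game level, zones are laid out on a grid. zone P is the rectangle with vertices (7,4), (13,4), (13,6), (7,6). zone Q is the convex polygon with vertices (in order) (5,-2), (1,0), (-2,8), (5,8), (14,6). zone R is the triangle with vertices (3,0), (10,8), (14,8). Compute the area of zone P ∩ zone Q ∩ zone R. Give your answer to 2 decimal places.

4.86

The intersection is the polygon with vertices (7,4.571), (8.25,6), (11.25,6), (8.5,4), (7,4).
By the shoelace formula its area is 4.86.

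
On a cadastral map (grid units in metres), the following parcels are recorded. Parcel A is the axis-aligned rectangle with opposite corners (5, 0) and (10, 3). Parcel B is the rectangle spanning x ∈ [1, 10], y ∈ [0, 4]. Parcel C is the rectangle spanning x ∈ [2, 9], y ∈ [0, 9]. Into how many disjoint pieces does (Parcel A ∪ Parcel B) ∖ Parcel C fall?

(Parcel A ∪ Parcel B) ∖ Parcel C splits into 2 disjoint pieces (area 4, area 4).

2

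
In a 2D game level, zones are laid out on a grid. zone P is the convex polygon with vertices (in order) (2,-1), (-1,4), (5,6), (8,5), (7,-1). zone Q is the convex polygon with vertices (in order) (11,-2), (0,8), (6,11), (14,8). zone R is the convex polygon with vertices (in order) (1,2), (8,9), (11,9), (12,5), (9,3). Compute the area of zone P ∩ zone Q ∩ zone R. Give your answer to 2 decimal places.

The intersection is the polygon with vertices (8,5), (7.638,2.83), (5.923,2.615), (3.667,4.667), (5,6).
By the shoelace formula its area is 9.31.

9.31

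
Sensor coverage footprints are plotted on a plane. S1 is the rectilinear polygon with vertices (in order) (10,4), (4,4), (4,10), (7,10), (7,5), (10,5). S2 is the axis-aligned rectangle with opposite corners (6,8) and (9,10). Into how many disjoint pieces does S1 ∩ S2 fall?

1

S1 ∩ S2 is a single connected region.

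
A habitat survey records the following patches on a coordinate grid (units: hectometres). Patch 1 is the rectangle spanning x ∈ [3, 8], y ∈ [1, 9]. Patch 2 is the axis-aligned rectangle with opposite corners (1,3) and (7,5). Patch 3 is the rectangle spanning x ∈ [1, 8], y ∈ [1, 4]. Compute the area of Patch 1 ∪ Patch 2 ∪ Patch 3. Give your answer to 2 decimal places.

By inclusion–exclusion:
Individual areas: |Patch 1| = 40, |Patch 2| = 12, |Patch 3| = 21.
|Patch 1∩Patch 2|: x∈[3,7], y∈[3,5] → 4·2 = 8.
|Patch 1∩Patch 3|: x∈[3,8], y∈[1,4] → 5·3 = 15.
|Patch 2∩Patch 3|: x∈[1,7], y∈[3,4] → 6·1 = 6.
|Patch 1∩Patch 2∩Patch 3| = 4.
|Patch 1 ∪ Patch 2 ∪ Patch 3| = 73 − 29 + 4 = 48.00.

48.00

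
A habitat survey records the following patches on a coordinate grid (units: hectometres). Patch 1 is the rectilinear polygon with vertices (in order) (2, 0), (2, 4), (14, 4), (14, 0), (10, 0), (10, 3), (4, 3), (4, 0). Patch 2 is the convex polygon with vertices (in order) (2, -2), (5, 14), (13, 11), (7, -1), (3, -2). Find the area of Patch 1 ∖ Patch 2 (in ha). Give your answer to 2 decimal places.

|Patch 1| = 30, |Patch 1∩Patch 2| = 10.25.
|Patch 1 ∖ Patch 2| = |Patch 1| − |Patch 1∩Patch 2| = 30 − 10.25 = 19.75.

19.75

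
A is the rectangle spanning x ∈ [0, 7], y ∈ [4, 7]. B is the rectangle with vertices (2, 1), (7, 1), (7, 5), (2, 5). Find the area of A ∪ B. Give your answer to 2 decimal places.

By inclusion–exclusion:
Individual areas: |A| = 21, |B| = 20.
|A∩B|: x∈[2,7], y∈[4,5] → 5·1 = 5.
|A ∪ B| = 41 − 5 = 36.00.

36.00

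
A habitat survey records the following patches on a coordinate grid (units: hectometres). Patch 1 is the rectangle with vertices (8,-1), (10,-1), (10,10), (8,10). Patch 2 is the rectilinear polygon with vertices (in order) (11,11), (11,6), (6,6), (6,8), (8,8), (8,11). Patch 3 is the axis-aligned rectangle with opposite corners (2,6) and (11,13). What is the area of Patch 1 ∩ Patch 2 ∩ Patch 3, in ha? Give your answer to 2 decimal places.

8.00

The intersection is the polygon with vertices (10,6), (8,6), (8,8), (8,10), (10,10).
By the shoelace formula its area is 8.00.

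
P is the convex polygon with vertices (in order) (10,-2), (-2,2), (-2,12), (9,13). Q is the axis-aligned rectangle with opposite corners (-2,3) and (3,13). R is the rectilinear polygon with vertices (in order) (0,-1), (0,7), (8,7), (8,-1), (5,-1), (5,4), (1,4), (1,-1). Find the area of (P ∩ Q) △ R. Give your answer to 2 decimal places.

|P ∩ Q| = 46.1364.
|(P ∩ Q) ∩ R| = 10.
|(P ∩ Q) △ R| = 46.1364 + 44 − 20 = 70.14.

70.14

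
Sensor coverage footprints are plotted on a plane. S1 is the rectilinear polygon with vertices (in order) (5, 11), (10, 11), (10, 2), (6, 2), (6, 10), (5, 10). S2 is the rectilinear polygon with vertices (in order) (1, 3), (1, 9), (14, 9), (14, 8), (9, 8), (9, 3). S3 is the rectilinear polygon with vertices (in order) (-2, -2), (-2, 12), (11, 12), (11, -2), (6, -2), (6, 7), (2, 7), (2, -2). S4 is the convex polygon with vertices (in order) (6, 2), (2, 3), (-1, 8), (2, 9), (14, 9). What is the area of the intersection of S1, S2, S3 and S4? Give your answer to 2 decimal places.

The intersection is the polygon with vertices (9,4.625), (7.143,3), (6,3), (6,7), (6,9), (10,9), (10,8), (9,8).
By the shoelace formula its area is 17.49.

17.49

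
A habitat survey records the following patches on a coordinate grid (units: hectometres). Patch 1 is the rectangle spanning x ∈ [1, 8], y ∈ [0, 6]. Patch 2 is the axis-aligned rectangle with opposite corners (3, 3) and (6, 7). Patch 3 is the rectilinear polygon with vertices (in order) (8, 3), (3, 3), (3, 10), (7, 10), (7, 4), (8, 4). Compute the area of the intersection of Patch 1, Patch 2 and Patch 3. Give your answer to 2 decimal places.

9.00

The intersection is the polygon with vertices (6,3), (3,3), (3,6), (6,6).
By the shoelace formula its area is 9.00.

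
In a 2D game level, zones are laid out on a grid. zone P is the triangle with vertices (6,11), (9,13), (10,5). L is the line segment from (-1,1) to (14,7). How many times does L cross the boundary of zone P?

The segment meets the boundary at (9.952,5.381), (9.789,5.316).

2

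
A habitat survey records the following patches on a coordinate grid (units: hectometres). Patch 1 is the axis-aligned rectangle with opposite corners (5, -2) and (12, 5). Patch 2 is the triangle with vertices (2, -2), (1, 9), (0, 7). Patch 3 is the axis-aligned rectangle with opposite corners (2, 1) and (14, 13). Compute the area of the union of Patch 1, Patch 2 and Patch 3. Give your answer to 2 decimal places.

By inclusion–exclusion:
Individual areas: |Patch 1| = 49, |Patch 2| = 6.5, |Patch 3| = 144.
|Patch 1∩Patch 2| = 0.
|Patch 1∩Patch 3|: x∈[5,12], y∈[1,5] → 7·4 = 28.
|Patch 2∩Patch 3| = 0.
|Patch 1∩Patch 2∩Patch 3| = 0.
|Patch 1 ∪ Patch 2 ∪ Patch 3| = 199.5 − 28 + 0 = 171.50.

171.50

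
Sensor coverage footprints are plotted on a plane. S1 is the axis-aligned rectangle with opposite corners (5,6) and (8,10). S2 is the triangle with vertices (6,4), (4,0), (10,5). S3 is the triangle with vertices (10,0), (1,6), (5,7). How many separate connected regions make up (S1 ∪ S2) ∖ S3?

3

(S1 ∪ S2) ∖ S3 splits into 3 disjoint pieces (area 11.6429, area 2.3333, area 1.9787).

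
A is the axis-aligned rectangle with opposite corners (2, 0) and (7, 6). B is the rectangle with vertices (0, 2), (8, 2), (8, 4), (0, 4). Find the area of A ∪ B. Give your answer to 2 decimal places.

36.00

By inclusion–exclusion:
Individual areas: |A| = 30, |B| = 16.
|A∩B|: x∈[2,7], y∈[2,4] → 5·2 = 10.
|A ∪ B| = 46 − 10 = 36.00.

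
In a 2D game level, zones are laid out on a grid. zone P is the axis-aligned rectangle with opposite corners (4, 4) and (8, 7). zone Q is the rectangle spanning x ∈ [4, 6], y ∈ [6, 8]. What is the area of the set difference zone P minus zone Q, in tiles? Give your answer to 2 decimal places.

10.00

|zone P∩zone Q|: x∈[4,6], y∈[6,7] → 2·1 = 2.
|zone P| = 12.
|zone P ∖ zone Q| = |zone P| − |zone P∩zone Q| = 12 − 2 = 10.00.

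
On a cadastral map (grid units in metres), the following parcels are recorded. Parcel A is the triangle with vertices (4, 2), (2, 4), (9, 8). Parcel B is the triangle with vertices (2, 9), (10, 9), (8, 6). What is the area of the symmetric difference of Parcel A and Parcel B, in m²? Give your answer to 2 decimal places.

20.84

|Parcel A| = 11, |Parcel B| = 12, |Parcel A∩Parcel B| = 1.0784.
|Parcel A △ Parcel B| = |Parcel A| + |Parcel B| − 2·|Parcel A∩Parcel B| = 11 + 12 − 2.1569 = 20.84.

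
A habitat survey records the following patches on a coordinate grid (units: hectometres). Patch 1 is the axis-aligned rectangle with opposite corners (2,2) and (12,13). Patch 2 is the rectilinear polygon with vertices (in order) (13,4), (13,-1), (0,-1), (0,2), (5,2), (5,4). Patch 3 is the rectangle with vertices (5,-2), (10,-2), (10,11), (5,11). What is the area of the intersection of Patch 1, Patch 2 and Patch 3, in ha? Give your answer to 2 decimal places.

The intersection is the polygon with vertices (5,2), (5,4), (10,4), (10,2).
By the shoelace formula its area is 10.00.

10.00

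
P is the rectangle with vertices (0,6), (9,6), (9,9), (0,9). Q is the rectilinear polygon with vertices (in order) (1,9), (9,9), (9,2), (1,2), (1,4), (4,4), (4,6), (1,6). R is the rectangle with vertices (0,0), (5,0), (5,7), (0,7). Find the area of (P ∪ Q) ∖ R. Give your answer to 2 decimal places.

|P ∪ Q| = 53.
|(P ∪ Q) ∩ R| = 15.
|(P ∪ Q) ∖ R| = 53 − 15 = 38.00.

38.00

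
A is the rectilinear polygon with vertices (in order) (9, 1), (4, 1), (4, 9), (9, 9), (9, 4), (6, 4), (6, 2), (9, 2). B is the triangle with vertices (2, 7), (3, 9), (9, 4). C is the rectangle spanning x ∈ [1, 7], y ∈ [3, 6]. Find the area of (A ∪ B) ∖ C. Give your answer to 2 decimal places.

29.44

|A ∪ B| = 37.4405.
|(A ∪ B) ∩ C| = 8.
|(A ∪ B) ∖ C| = 37.4405 − 8 = 29.44.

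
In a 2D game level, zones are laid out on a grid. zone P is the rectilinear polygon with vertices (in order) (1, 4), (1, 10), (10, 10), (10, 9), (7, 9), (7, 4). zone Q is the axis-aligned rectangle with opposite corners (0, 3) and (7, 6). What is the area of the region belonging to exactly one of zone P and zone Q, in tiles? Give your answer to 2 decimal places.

|zone P| = 39, |zone Q| = 21, |zone P∩zone Q| = 12.
|zone P △ zone Q| = |zone P| + |zone Q| − 2·|zone P∩zone Q| = 39 + 21 − 24 = 36.00.

36.00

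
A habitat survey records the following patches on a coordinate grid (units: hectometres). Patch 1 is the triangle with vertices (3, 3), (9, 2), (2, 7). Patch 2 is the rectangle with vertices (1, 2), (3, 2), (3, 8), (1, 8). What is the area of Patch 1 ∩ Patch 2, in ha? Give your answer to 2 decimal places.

1.64

The intersection is the polygon with vertices (2,7), (3,6.286), (3,3).
By the shoelace formula its area is 1.64.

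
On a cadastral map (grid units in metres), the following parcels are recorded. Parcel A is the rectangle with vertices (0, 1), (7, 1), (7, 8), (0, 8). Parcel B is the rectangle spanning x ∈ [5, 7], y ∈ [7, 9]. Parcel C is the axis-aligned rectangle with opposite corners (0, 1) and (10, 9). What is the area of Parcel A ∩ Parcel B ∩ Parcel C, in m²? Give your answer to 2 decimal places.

2.00

The intersection is the polygon with vertices (5,7), (5,8), (7,8), (7,7).
By the shoelace formula its area is 2.00.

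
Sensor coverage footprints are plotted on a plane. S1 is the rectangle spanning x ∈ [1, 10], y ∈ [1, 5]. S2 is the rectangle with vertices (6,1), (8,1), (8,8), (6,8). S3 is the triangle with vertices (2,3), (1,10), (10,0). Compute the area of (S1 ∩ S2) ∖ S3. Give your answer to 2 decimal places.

3.67

|S1 ∩ S2| = 8.
|(S1 ∩ S2) ∩ S3| = 4.3333.
|(S1 ∩ S2) ∖ S3| = 8 − 4.3333 = 3.67.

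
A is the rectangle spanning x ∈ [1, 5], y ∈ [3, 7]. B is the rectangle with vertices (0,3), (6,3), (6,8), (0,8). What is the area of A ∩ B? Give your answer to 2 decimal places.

|A∩B|: x∈[1,5], y∈[3,7] → 4·4 = 16.

16.00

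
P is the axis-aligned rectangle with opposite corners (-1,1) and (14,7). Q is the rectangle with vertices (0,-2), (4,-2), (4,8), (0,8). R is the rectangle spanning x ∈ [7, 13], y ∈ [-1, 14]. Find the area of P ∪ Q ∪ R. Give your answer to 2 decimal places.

160.00

By inclusion–exclusion:
Individual areas: |P| = 90, |Q| = 40, |R| = 90.
|P∩Q|: x∈[0,4], y∈[1,7] → 4·6 = 24.
|P∩R|: x∈[7,13], y∈[1,7] → 6·6 = 36.
|Q∩R| = 0 (no overlap).
|P∩Q∩R| = 0.
|P ∪ Q ∪ R| = 220 − 60 + 0 = 160.00.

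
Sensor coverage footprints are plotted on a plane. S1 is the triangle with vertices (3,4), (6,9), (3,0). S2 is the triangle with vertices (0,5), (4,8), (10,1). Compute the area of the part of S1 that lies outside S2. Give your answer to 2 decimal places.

2.75

|S1| = 6, |S1∩S2| = 3.249.
|S1 ∖ S2| = |S1| − |S1∩S2| = 6 − 3.249 = 2.75.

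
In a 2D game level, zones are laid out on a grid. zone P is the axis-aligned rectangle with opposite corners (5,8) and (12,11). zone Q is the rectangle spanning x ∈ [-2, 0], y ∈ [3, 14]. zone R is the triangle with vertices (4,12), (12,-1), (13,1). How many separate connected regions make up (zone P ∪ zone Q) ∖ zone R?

3

(zone P ∪ zone Q) ∖ zone R splits into 3 disjoint pieces (area 17.8434, area 1.7356, area 22).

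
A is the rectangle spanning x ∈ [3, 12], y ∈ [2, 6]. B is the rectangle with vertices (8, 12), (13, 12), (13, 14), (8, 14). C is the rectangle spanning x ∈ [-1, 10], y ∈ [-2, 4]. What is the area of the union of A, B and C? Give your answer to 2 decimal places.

98.00

By inclusion–exclusion:
Individual areas: |A| = 36, |B| = 10, |C| = 66.
|A∩B| = 0 (no overlap).
|A∩C|: x∈[3,10], y∈[2,4] → 7·2 = 14.
|B∩C| = 0 (no overlap).
|A∩B∩C| = 0.
|A ∪ B ∪ C| = 112 − 14 + 0 = 98.00.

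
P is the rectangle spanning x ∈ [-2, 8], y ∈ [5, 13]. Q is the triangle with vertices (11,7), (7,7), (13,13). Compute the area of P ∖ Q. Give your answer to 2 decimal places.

79.50

|P| = 80, |P∩Q| = 0.5.
|P ∖ Q| = |P| − |P∩Q| = 80 − 0.5 = 79.50.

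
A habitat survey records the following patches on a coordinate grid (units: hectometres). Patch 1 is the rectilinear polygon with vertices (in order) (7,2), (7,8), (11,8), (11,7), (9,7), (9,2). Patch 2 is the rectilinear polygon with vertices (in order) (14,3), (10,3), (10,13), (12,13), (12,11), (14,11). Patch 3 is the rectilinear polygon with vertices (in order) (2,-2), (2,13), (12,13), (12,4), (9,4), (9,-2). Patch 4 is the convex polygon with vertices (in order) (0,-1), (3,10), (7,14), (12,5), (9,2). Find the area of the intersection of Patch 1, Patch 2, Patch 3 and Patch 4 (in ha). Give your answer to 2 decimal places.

The intersection is the polygon with vertices (10,7), (10,8), (10.333,8), (10.889,7).
By the shoelace formula its area is 0.61.

0.61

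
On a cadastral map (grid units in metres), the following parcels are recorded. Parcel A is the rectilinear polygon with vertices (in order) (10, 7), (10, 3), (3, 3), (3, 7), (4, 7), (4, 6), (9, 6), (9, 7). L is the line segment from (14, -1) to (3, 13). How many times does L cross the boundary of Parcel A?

2

The segment meets the boundary at (8.5,6), (10,4.091).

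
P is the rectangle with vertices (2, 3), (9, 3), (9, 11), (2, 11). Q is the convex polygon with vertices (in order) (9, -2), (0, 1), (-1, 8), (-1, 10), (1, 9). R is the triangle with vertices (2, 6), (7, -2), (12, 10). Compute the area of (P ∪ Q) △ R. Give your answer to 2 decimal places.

75.81

|P ∪ Q| = 95.2216.
|(P ∪ Q) ∩ R| = 34.704.
|(P ∪ Q) △ R| = 95.2216 + 50 − 69.408 = 75.81.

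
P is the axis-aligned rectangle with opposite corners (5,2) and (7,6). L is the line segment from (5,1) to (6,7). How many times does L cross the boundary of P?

2

The segment meets the boundary at (5.833,6), (5.167,2).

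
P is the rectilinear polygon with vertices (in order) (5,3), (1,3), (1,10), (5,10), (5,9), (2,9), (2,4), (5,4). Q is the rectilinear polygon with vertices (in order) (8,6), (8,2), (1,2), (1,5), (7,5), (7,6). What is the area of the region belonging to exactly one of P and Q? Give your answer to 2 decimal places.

|P| = 13, |Q| = 22, |P∩Q| = 5.
|P △ Q| = |P| + |Q| − 2·|P∩Q| = 13 + 22 − 10 = 25.00.

25.00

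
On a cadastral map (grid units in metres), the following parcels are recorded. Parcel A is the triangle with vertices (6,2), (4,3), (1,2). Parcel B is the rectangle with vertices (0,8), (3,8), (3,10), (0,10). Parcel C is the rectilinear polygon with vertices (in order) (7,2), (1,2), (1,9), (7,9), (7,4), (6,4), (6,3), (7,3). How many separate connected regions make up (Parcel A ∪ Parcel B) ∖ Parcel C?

(Parcel A ∪ Parcel B) ∖ Parcel C is a single connected region.

1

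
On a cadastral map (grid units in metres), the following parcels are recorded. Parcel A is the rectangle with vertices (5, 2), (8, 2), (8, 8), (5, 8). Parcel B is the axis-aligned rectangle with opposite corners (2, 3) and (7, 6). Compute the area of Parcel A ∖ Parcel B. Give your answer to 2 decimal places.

12.00

|Parcel A∩Parcel B|: x∈[5,7], y∈[3,6] → 2·3 = 6.
|Parcel A| = 18.
|Parcel A ∖ Parcel B| = |Parcel A| − |Parcel A∩Parcel B| = 18 − 6 = 12.00.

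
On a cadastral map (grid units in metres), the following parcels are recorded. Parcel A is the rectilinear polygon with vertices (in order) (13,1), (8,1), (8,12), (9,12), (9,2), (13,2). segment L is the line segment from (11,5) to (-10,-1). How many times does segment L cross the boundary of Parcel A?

2

The segment meets the boundary at (8,4.143), (9,4.429).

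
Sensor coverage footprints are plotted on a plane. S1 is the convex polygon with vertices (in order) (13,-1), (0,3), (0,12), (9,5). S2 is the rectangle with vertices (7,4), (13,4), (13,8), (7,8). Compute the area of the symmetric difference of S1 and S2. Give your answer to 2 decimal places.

87.72

|S1| = 71.5, |S2| = 24, |S1∩S2| = 3.8889.
|S1 △ S2| = |S1| + |S2| − 2·|S1∩S2| = 71.5 + 24 − 7.7778 = 87.72.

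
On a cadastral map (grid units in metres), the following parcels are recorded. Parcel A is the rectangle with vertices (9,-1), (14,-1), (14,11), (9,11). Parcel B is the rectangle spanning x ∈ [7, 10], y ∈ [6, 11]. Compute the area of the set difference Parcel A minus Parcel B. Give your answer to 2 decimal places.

55.00

|Parcel A∩Parcel B|: x∈[9,10], y∈[6,11] → 1·5 = 5.
|Parcel A| = 60.
|Parcel A ∖ Parcel B| = |Parcel A| − |Parcel A∩Parcel B| = 60 − 5 = 55.00.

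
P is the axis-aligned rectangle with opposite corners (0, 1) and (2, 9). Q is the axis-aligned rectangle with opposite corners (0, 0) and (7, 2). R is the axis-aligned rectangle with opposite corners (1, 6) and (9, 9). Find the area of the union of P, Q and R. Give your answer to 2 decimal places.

49.00

By inclusion–exclusion:
Individual areas: |P| = 16, |Q| = 14, |R| = 24.
|P∩Q|: x∈[0,2], y∈[1,2] → 2·1 = 2.
|P∩R|: x∈[1,2], y∈[6,9] → 1·3 = 3.
|Q∩R| = 0 (no overlap).
|P∩Q∩R| = 0.
|P ∪ Q ∪ R| = 54 − 5 + 0 = 49.00.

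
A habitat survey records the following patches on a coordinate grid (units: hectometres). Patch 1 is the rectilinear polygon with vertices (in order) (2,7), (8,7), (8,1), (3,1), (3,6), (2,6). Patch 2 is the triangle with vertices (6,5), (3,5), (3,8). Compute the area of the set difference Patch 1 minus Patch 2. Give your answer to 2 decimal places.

|Patch 1| = 31, |Patch 1∩Patch 2| = 4.
|Patch 1 ∖ Patch 2| = |Patch 1| − |Patch 1∩Patch 2| = 31 − 4 = 27.00.

27.00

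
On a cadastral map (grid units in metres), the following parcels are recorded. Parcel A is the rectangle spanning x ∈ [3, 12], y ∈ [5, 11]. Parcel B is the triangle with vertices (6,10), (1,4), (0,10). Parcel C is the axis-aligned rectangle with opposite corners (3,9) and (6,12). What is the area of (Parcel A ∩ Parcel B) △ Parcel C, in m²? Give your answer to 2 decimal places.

|Parcel A ∩ Parcel B| = 5.4.
|(Parcel A ∩ Parcel B) ∩ Parcel C| = 2.5833.
|(Parcel A ∩ Parcel B) △ Parcel C| = 5.4 + 9 − 5.1667 = 9.23.

9.23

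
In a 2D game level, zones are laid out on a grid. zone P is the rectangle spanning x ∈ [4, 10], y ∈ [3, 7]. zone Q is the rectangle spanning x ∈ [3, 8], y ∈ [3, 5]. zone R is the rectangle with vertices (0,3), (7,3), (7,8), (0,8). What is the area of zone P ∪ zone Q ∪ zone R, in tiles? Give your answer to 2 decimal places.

By inclusion–exclusion:
Individual areas: |zone P| = 24, |zone Q| = 10, |zone R| = 35.
|zone P∩zone Q|: x∈[4,8], y∈[3,5] → 4·2 = 8.
|zone P∩zone R|: x∈[4,7], y∈[3,7] → 3·4 = 12.
|zone Q∩zone R|: x∈[3,7], y∈[3,5] → 4·2 = 8.
|zone P∩zone Q∩zone R| = 6.
|zone P ∪ zone Q ∪ zone R| = 69 − 28 + 6 = 47.00.

47.00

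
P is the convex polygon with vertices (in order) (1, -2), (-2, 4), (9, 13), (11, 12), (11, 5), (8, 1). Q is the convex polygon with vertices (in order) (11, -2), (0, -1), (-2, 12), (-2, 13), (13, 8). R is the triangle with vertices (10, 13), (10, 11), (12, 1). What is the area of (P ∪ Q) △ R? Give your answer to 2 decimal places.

171.67

|P ∪ Q| = 173.5881.
|(P ∪ Q) ∩ R| = 1.9591.
|(P ∪ Q) △ R| = 173.5881 + 2 − 3.9182 = 171.67.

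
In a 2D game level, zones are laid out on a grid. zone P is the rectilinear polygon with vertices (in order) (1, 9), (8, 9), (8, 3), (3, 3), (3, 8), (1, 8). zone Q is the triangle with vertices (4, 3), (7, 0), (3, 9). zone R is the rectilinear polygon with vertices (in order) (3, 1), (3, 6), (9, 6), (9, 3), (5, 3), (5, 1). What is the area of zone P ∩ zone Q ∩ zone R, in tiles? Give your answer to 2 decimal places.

The intersection is the polygon with vertices (3.5,6), (4.333,6), (5.667,3), (5,3), (4,3).
By the shoelace formula its area is 3.75.

3.75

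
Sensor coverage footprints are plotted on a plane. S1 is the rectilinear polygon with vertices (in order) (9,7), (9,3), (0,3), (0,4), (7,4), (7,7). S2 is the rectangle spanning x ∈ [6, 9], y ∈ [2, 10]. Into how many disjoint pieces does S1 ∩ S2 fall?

1

S1 ∩ S2 is a single connected region.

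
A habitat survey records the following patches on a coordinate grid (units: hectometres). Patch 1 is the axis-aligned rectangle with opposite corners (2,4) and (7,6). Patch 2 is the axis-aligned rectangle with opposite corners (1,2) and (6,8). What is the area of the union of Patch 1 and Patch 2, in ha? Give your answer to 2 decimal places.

32.00

By inclusion–exclusion:
Individual areas: |Patch 1| = 10, |Patch 2| = 30.
|Patch 1∩Patch 2|: x∈[2,6], y∈[4,6] → 4·2 = 8.
|Patch 1 ∪ Patch 2| = 40 − 8 = 32.00.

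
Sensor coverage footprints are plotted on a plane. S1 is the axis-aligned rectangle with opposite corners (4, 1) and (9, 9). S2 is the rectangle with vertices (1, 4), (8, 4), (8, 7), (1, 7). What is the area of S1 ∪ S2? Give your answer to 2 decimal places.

49.00

By inclusion–exclusion:
Individual areas: |S1| = 40, |S2| = 21.
|S1∩S2|: x∈[4,8], y∈[4,7] → 4·3 = 12.
|S1 ∪ S2| = 61 − 12 = 49.00.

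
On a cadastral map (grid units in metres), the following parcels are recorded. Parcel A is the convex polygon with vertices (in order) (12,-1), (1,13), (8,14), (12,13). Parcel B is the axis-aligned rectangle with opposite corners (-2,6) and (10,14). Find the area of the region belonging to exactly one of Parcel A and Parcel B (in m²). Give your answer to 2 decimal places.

81.00

|Parcel A| = 82.5, |Parcel B| = 96, |Parcel A∩Parcel B| = 48.75.
|Parcel A △ Parcel B| = |Parcel A| + |Parcel B| − 2·|Parcel A∩Parcel B| = 82.5 + 96 − 97.5 = 81.00.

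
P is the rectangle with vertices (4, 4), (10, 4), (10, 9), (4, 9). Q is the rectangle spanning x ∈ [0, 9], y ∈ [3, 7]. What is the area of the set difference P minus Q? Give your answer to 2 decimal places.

15.00

|P∩Q|: x∈[4,9], y∈[4,7] → 5·3 = 15.
|P| = 30.
|P ∖ Q| = |P| − |P∩Q| = 30 − 15 = 15.00.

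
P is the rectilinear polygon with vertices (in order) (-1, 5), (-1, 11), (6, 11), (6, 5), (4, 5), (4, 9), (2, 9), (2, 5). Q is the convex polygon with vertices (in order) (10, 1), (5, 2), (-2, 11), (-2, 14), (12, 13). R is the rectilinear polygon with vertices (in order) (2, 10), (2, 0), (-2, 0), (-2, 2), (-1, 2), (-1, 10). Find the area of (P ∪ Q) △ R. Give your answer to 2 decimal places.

132.36

|P ∪ Q| = 130.3571.
|(P ∪ Q) ∩ R| = 15.
|(P ∪ Q) △ R| = 130.3571 + 32 − 30 = 132.36.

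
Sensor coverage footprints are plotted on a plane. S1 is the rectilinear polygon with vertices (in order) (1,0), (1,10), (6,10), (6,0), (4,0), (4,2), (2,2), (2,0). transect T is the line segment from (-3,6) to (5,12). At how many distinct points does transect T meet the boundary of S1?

2

The segment meets the boundary at (2.333,10), (1,9).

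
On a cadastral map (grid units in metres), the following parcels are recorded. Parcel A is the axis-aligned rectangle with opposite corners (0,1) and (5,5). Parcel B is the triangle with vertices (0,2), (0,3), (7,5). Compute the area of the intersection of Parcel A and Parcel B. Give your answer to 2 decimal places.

The intersection is the polygon with vertices (5,4.143), (0,2), (0,3), (5,4.429).
By the shoelace formula its area is 3.21.

3.21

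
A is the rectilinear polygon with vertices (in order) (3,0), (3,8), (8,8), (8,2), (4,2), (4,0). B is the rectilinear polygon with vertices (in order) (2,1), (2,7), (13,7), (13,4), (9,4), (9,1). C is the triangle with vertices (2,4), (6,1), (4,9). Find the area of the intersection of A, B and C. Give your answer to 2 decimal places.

9.53

The intersection is the polygon with vertices (4.5,7), (5.75,2), (4.667,2), (3,3.25), (3,6.5), (3.2,7).
By the shoelace formula its area is 9.53.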